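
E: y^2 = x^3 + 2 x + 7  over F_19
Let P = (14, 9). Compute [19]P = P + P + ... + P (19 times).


k = 19 = 10011_2 (binary, LSB first: 11001)
Double-and-add from P = (14, 9):
  bit 0 = 1: acc = O + (14, 9) = (14, 9)
  bit 1 = 1: acc = (14, 9) + (11, 7) = (5, 16)
  bit 2 = 0: acc unchanged = (5, 16)
  bit 3 = 0: acc unchanged = (5, 16)
  bit 4 = 1: acc = (5, 16) + (18, 17) = (5, 3)

19P = (5, 3)


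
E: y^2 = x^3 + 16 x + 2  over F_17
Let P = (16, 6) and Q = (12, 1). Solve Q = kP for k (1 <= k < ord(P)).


Enumerate multiples of P until we hit Q = (12, 1):
  1P = (16, 6)
  2P = (11, 9)
  3P = (6, 5)
  4P = (3, 14)
  5P = (2, 5)
  6P = (1, 6)
  7P = (0, 11)
  8P = (9, 12)
  9P = (8, 9)
  10P = (12, 1)
Match found at i = 10.

k = 10


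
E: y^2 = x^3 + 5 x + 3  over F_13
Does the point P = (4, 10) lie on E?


Check whether y^2 = x^3 + 5 x + 3 (mod 13) for (x, y) = (4, 10).
LHS: y^2 = 10^2 mod 13 = 9
RHS: x^3 + 5 x + 3 = 4^3 + 5*4 + 3 mod 13 = 9
LHS = RHS

Yes, on the curve


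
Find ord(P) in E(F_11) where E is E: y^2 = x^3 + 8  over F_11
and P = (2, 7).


Compute successive multiples of P until we hit O:
  1P = (2, 7)
  2P = (1, 8)
  3P = (9, 0)
  4P = (1, 3)
  5P = (2, 4)
  6P = O

ord(P) = 6


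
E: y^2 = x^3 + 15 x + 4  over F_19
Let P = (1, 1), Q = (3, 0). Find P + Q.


P != Q, so use the chord formula.
s = (y2 - y1) / (x2 - x1) = (18) / (2) mod 19 = 9
x3 = s^2 - x1 - x2 mod 19 = 9^2 - 1 - 3 = 1
y3 = s (x1 - x3) - y1 mod 19 = 9 * (1 - 1) - 1 = 18

P + Q = (1, 18)


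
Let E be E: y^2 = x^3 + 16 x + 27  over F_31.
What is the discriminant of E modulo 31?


4 a^3 + 27 b^2 = 4*16^3 + 27*27^2 = 16384 + 19683 = 36067
Delta = -16 * (36067) = -577072
Delta mod 31 = 24

Delta = 24 (mod 31)


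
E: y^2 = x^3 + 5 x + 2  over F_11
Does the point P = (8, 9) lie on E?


Check whether y^2 = x^3 + 5 x + 2 (mod 11) for (x, y) = (8, 9).
LHS: y^2 = 9^2 mod 11 = 4
RHS: x^3 + 5 x + 2 = 8^3 + 5*8 + 2 mod 11 = 4
LHS = RHS

Yes, on the curve


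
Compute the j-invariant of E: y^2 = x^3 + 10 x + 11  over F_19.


Delta = -16(4 a^3 + 27 b^2) mod 19 = 8
-1728 * (4 a)^3 = -1728 * (4*10)^3 mod 19 = 8
j = 8 * 8^(-1) mod 19 = 1

j = 1 (mod 19)


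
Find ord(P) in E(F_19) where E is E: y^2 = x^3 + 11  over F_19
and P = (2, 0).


Compute successive multiples of P until we hit O:
  1P = (2, 0)
  2P = O

ord(P) = 2


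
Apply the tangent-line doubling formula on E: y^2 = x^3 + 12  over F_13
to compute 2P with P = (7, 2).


Doubling: s = (3 x1^2 + a) / (2 y1)
s = (3*7^2 + 0) / (2*2) mod 13 = 1
x3 = s^2 - 2 x1 mod 13 = 1^2 - 2*7 = 0
y3 = s (x1 - x3) - y1 mod 13 = 1 * (7 - 0) - 2 = 5

2P = (0, 5)


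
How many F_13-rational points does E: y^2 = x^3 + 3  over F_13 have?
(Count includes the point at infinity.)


For each x in F_13, count y with y^2 = x^3 + 0 x + 3 mod 13:
  x = 0: RHS = 3, y in [4, 9]  -> 2 point(s)
  x = 1: RHS = 4, y in [2, 11]  -> 2 point(s)
  x = 3: RHS = 4, y in [2, 11]  -> 2 point(s)
  x = 9: RHS = 4, y in [2, 11]  -> 2 point(s)
Affine points: 8. Add the point at infinity: total = 9.

#E(F_13) = 9


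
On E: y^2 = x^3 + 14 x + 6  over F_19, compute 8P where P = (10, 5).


k = 8 = 1000_2 (binary, LSB first: 0001)
Double-and-add from P = (10, 5):
  bit 0 = 0: acc unchanged = O
  bit 1 = 0: acc unchanged = O
  bit 2 = 0: acc unchanged = O
  bit 3 = 1: acc = O + (15, 0) = (15, 0)

8P = (15, 0)


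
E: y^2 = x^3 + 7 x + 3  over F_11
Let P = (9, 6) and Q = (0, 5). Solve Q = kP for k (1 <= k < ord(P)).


Enumerate multiples of P until we hit Q = (0, 5):
  1P = (9, 6)
  2P = (2, 6)
  3P = (0, 5)
Match found at i = 3.

k = 3


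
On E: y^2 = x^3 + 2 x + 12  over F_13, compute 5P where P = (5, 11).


k = 5 = 101_2 (binary, LSB first: 101)
Double-and-add from P = (5, 11):
  bit 0 = 1: acc = O + (5, 11) = (5, 11)
  bit 1 = 0: acc unchanged = (5, 11)
  bit 2 = 1: acc = (5, 11) + (11, 0) = (0, 8)

5P = (0, 8)


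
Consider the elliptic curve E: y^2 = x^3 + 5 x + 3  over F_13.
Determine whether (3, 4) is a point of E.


Check whether y^2 = x^3 + 5 x + 3 (mod 13) for (x, y) = (3, 4).
LHS: y^2 = 4^2 mod 13 = 3
RHS: x^3 + 5 x + 3 = 3^3 + 5*3 + 3 mod 13 = 6
LHS != RHS

No, not on the curve


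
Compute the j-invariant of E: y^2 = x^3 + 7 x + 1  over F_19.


Delta = -16(4 a^3 + 27 b^2) mod 19 = 17
-1728 * (4 a)^3 = -1728 * (4*7)^3 mod 19 = 7
j = 7 * 17^(-1) mod 19 = 6

j = 6 (mod 19)


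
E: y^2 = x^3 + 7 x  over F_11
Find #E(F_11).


For each x in F_11, count y with y^2 = x^3 + 7 x + 0 mod 11:
  x = 0: RHS = 0, y in [0]  -> 1 point(s)
  x = 2: RHS = 0, y in [0]  -> 1 point(s)
  x = 3: RHS = 4, y in [2, 9]  -> 2 point(s)
  x = 4: RHS = 4, y in [2, 9]  -> 2 point(s)
  x = 6: RHS = 5, y in [4, 7]  -> 2 point(s)
  x = 9: RHS = 0, y in [0]  -> 1 point(s)
  x = 10: RHS = 3, y in [5, 6]  -> 2 point(s)
Affine points: 11. Add the point at infinity: total = 12.

#E(F_11) = 12


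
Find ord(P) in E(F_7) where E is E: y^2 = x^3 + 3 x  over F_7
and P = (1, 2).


Compute successive multiples of P until we hit O:
  1P = (1, 2)
  2P = (2, 0)
  3P = (1, 5)
  4P = O

ord(P) = 4


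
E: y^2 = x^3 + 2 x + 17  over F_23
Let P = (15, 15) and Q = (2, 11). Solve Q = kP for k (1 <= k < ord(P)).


Enumerate multiples of P until we hit Q = (2, 11):
  1P = (15, 15)
  2P = (11, 17)
  3P = (3, 2)
  4P = (14, 11)
  5P = (10, 5)
  6P = (2, 11)
Match found at i = 6.

k = 6


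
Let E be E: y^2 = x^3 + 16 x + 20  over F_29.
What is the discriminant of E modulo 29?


4 a^3 + 27 b^2 = 4*16^3 + 27*20^2 = 16384 + 10800 = 27184
Delta = -16 * (27184) = -434944
Delta mod 29 = 27

Delta = 27 (mod 29)


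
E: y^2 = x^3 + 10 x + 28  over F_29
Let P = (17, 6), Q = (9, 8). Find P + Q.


P != Q, so use the chord formula.
s = (y2 - y1) / (x2 - x1) = (2) / (21) mod 29 = 7
x3 = s^2 - x1 - x2 mod 29 = 7^2 - 17 - 9 = 23
y3 = s (x1 - x3) - y1 mod 29 = 7 * (17 - 23) - 6 = 10

P + Q = (23, 10)


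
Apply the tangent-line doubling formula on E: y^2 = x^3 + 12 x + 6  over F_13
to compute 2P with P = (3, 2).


Doubling: s = (3 x1^2 + a) / (2 y1)
s = (3*3^2 + 12) / (2*2) mod 13 = 0
x3 = s^2 - 2 x1 mod 13 = 0^2 - 2*3 = 7
y3 = s (x1 - x3) - y1 mod 13 = 0 * (3 - 7) - 2 = 11

2P = (7, 11)


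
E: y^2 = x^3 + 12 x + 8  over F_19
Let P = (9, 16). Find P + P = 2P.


Doubling: s = (3 x1^2 + a) / (2 y1)
s = (3*9^2 + 12) / (2*16) mod 19 = 5
x3 = s^2 - 2 x1 mod 19 = 5^2 - 2*9 = 7
y3 = s (x1 - x3) - y1 mod 19 = 5 * (9 - 7) - 16 = 13

2P = (7, 13)


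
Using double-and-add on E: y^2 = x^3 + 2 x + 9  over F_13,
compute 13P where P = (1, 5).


k = 13 = 1101_2 (binary, LSB first: 1011)
Double-and-add from P = (1, 5):
  bit 0 = 1: acc = O + (1, 5) = (1, 5)
  bit 1 = 0: acc unchanged = (1, 5)
  bit 2 = 1: acc = (1, 5) + (6, 9) = (3, 9)
  bit 3 = 1: acc = (3, 9) + (4, 9) = (6, 4)

13P = (6, 4)


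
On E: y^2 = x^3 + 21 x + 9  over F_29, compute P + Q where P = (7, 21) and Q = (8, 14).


P != Q, so use the chord formula.
s = (y2 - y1) / (x2 - x1) = (22) / (1) mod 29 = 22
x3 = s^2 - x1 - x2 mod 29 = 22^2 - 7 - 8 = 5
y3 = s (x1 - x3) - y1 mod 29 = 22 * (7 - 5) - 21 = 23

P + Q = (5, 23)


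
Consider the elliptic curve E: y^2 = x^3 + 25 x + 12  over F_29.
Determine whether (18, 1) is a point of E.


Check whether y^2 = x^3 + 25 x + 12 (mod 29) for (x, y) = (18, 1).
LHS: y^2 = 1^2 mod 29 = 1
RHS: x^3 + 25 x + 12 = 18^3 + 25*18 + 12 mod 29 = 1
LHS = RHS

Yes, on the curve


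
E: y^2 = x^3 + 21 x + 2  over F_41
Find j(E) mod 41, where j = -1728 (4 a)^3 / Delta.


Delta = -16(4 a^3 + 27 b^2) mod 41 = 27
-1728 * (4 a)^3 = -1728 * (4*21)^3 mod 41 = 34
j = 34 * 27^(-1) mod 41 = 21

j = 21 (mod 41)


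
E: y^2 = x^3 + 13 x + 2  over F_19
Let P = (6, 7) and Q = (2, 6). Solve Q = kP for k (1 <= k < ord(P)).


Enumerate multiples of P until we hit Q = (2, 6):
  1P = (6, 7)
  2P = (12, 9)
  3P = (18, 8)
  4P = (2, 6)
Match found at i = 4.

k = 4


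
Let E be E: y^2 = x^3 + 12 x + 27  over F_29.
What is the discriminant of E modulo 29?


4 a^3 + 27 b^2 = 4*12^3 + 27*27^2 = 6912 + 19683 = 26595
Delta = -16 * (26595) = -425520
Delta mod 29 = 26

Delta = 26 (mod 29)


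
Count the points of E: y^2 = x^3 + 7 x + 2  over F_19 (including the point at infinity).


For each x in F_19, count y with y^2 = x^3 + 7 x + 2 mod 19:
  x = 2: RHS = 5, y in [9, 10]  -> 2 point(s)
  x = 8: RHS = 0, y in [0]  -> 1 point(s)
  x = 11: RHS = 4, y in [2, 17]  -> 2 point(s)
  x = 12: RHS = 9, y in [3, 16]  -> 2 point(s)
  x = 15: RHS = 5, y in [9, 10]  -> 2 point(s)
  x = 16: RHS = 11, y in [7, 12]  -> 2 point(s)
Affine points: 11. Add the point at infinity: total = 12.

#E(F_19) = 12


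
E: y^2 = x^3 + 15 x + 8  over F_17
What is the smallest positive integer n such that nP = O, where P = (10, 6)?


Compute successive multiples of P until we hit O:
  1P = (10, 6)
  2P = (5, 2)
  3P = (4, 9)
  4P = (16, 14)
  5P = (6, 5)
  6P = (0, 5)
  7P = (15, 2)
  8P = (11, 5)
  ... (continuing to 19P)
  19P = O

ord(P) = 19


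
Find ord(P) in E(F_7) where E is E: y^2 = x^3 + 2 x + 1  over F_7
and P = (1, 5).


Compute successive multiples of P until we hit O:
  1P = (1, 5)
  2P = (0, 6)
  3P = (0, 1)
  4P = (1, 2)
  5P = O

ord(P) = 5


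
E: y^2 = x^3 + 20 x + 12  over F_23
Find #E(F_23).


For each x in F_23, count y with y^2 = x^3 + 20 x + 12 mod 23:
  x = 0: RHS = 12, y in [9, 14]  -> 2 point(s)
  x = 4: RHS = 18, y in [8, 15]  -> 2 point(s)
  x = 6: RHS = 3, y in [7, 16]  -> 2 point(s)
  x = 7: RHS = 12, y in [9, 14]  -> 2 point(s)
  x = 9: RHS = 1, y in [1, 22]  -> 2 point(s)
  x = 10: RHS = 16, y in [4, 19]  -> 2 point(s)
  x = 12: RHS = 2, y in [5, 18]  -> 2 point(s)
  x = 13: RHS = 8, y in [10, 13]  -> 2 point(s)
  x = 14: RHS = 0, y in [0]  -> 1 point(s)
  x = 16: RHS = 12, y in [9, 14]  -> 2 point(s)
  x = 19: RHS = 6, y in [11, 12]  -> 2 point(s)
Affine points: 21. Add the point at infinity: total = 22.

#E(F_23) = 22


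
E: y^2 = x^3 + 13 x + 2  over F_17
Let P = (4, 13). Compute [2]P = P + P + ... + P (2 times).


k = 2 = 10_2 (binary, LSB first: 01)
Double-and-add from P = (4, 13):
  bit 0 = 0: acc unchanged = O
  bit 1 = 1: acc = O + (1, 13) = (1, 13)

2P = (1, 13)


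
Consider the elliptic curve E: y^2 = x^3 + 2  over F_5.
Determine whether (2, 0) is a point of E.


Check whether y^2 = x^3 + 0 x + 2 (mod 5) for (x, y) = (2, 0).
LHS: y^2 = 0^2 mod 5 = 0
RHS: x^3 + 0 x + 2 = 2^3 + 0*2 + 2 mod 5 = 0
LHS = RHS

Yes, on the curve


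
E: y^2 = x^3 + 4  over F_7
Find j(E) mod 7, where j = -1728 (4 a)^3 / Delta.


Delta = -16(4 a^3 + 27 b^2) mod 7 = 4
-1728 * (4 a)^3 = -1728 * (4*0)^3 mod 7 = 0
j = 0 * 4^(-1) mod 7 = 0

j = 0 (mod 7)


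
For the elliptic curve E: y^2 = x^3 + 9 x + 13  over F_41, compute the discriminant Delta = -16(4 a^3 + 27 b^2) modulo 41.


4 a^3 + 27 b^2 = 4*9^3 + 27*13^2 = 2916 + 4563 = 7479
Delta = -16 * (7479) = -119664
Delta mod 41 = 15

Delta = 15 (mod 41)


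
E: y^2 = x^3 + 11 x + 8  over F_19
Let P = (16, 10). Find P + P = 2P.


Doubling: s = (3 x1^2 + a) / (2 y1)
s = (3*16^2 + 11) / (2*10) mod 19 = 0
x3 = s^2 - 2 x1 mod 19 = 0^2 - 2*16 = 6
y3 = s (x1 - x3) - y1 mod 19 = 0 * (16 - 6) - 10 = 9

2P = (6, 9)


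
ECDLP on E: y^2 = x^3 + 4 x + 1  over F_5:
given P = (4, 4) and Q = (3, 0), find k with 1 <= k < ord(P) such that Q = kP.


Enumerate multiples of P until we hit Q = (3, 0):
  1P = (4, 4)
  2P = (3, 0)
Match found at i = 2.

k = 2


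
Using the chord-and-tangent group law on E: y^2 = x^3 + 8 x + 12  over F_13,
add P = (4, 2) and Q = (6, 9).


P != Q, so use the chord formula.
s = (y2 - y1) / (x2 - x1) = (7) / (2) mod 13 = 10
x3 = s^2 - x1 - x2 mod 13 = 10^2 - 4 - 6 = 12
y3 = s (x1 - x3) - y1 mod 13 = 10 * (4 - 12) - 2 = 9

P + Q = (12, 9)


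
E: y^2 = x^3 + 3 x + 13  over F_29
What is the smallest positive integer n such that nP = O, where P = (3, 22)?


Compute successive multiples of P until we hit O:
  1P = (3, 22)
  2P = (27, 17)
  3P = (0, 10)
  4P = (13, 25)
  5P = (7, 0)
  6P = (13, 4)
  7P = (0, 19)
  8P = (27, 12)
  ... (continuing to 10P)
  10P = O

ord(P) = 10


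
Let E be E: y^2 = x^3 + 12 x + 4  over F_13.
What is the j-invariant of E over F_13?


Delta = -16(4 a^3 + 27 b^2) mod 13 = 3
-1728 * (4 a)^3 = -1728 * (4*12)^3 mod 13 = 1
j = 1 * 3^(-1) mod 13 = 9

j = 9 (mod 13)


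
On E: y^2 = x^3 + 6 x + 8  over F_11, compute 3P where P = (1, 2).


k = 3 = 11_2 (binary, LSB first: 11)
Double-and-add from P = (1, 2):
  bit 0 = 1: acc = O + (1, 2) = (1, 2)
  bit 1 = 1: acc = (1, 2) + (1, 9) = O

3P = O


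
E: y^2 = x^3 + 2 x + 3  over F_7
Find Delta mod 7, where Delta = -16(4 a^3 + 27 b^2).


4 a^3 + 27 b^2 = 4*2^3 + 27*3^2 = 32 + 243 = 275
Delta = -16 * (275) = -4400
Delta mod 7 = 3

Delta = 3 (mod 7)


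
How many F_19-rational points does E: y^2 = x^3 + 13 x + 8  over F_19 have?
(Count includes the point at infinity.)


For each x in F_19, count y with y^2 = x^3 + 13 x + 8 mod 19:
  x = 2: RHS = 4, y in [2, 17]  -> 2 point(s)
  x = 3: RHS = 17, y in [6, 13]  -> 2 point(s)
  x = 6: RHS = 17, y in [6, 13]  -> 2 point(s)
  x = 7: RHS = 5, y in [9, 10]  -> 2 point(s)
  x = 8: RHS = 16, y in [4, 15]  -> 2 point(s)
  x = 10: RHS = 17, y in [6, 13]  -> 2 point(s)
  x = 11: RHS = 0, y in [0]  -> 1 point(s)
  x = 12: RHS = 11, y in [7, 12]  -> 2 point(s)
  x = 15: RHS = 6, y in [5, 14]  -> 2 point(s)
Affine points: 17. Add the point at infinity: total = 18.

#E(F_19) = 18


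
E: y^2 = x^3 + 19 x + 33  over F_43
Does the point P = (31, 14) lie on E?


Check whether y^2 = x^3 + 19 x + 33 (mod 43) for (x, y) = (31, 14).
LHS: y^2 = 14^2 mod 43 = 24
RHS: x^3 + 19 x + 33 = 31^3 + 19*31 + 33 mod 43 = 12
LHS != RHS

No, not on the curve


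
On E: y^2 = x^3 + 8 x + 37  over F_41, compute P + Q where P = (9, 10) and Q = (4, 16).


P != Q, so use the chord formula.
s = (y2 - y1) / (x2 - x1) = (6) / (36) mod 41 = 7
x3 = s^2 - x1 - x2 mod 41 = 7^2 - 9 - 4 = 36
y3 = s (x1 - x3) - y1 mod 41 = 7 * (9 - 36) - 10 = 6

P + Q = (36, 6)


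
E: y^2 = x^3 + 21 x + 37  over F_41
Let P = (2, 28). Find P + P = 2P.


Doubling: s = (3 x1^2 + a) / (2 y1)
s = (3*2^2 + 21) / (2*28) mod 41 = 35
x3 = s^2 - 2 x1 mod 41 = 35^2 - 2*2 = 32
y3 = s (x1 - x3) - y1 mod 41 = 35 * (2 - 32) - 28 = 29

2P = (32, 29)


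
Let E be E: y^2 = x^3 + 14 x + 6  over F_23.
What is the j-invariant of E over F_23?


Delta = -16(4 a^3 + 27 b^2) mod 23 = 8
-1728 * (4 a)^3 = -1728 * (4*14)^3 mod 23 = 13
j = 13 * 8^(-1) mod 23 = 16

j = 16 (mod 23)


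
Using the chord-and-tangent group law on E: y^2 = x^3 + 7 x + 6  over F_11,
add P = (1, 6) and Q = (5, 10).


P != Q, so use the chord formula.
s = (y2 - y1) / (x2 - x1) = (4) / (4) mod 11 = 1
x3 = s^2 - x1 - x2 mod 11 = 1^2 - 1 - 5 = 6
y3 = s (x1 - x3) - y1 mod 11 = 1 * (1 - 6) - 6 = 0

P + Q = (6, 0)


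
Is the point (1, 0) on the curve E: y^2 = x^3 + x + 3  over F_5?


Check whether y^2 = x^3 + 1 x + 3 (mod 5) for (x, y) = (1, 0).
LHS: y^2 = 0^2 mod 5 = 0
RHS: x^3 + 1 x + 3 = 1^3 + 1*1 + 3 mod 5 = 0
LHS = RHS

Yes, on the curve


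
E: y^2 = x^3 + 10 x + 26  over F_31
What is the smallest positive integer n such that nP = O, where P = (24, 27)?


Compute successive multiples of P until we hit O:
  1P = (24, 27)
  2P = (16, 2)
  3P = (9, 16)
  4P = (17, 5)
  5P = (10, 17)
  6P = (7, 25)
  7P = (19, 21)
  8P = (13, 11)
  ... (continuing to 22P)
  22P = O

ord(P) = 22


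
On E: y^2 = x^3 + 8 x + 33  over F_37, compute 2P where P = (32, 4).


Doubling: s = (3 x1^2 + a) / (2 y1)
s = (3*32^2 + 8) / (2*4) mod 37 = 15
x3 = s^2 - 2 x1 mod 37 = 15^2 - 2*32 = 13
y3 = s (x1 - x3) - y1 mod 37 = 15 * (32 - 13) - 4 = 22

2P = (13, 22)


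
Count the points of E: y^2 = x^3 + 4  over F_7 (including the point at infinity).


For each x in F_7, count y with y^2 = x^3 + 0 x + 4 mod 7:
  x = 0: RHS = 4, y in [2, 5]  -> 2 point(s)
Affine points: 2. Add the point at infinity: total = 3.

#E(F_7) = 3


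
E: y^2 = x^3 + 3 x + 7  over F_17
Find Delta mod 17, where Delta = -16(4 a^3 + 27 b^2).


4 a^3 + 27 b^2 = 4*3^3 + 27*7^2 = 108 + 1323 = 1431
Delta = -16 * (1431) = -22896
Delta mod 17 = 3

Delta = 3 (mod 17)


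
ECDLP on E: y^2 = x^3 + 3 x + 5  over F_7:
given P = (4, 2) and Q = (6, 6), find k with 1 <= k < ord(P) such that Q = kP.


Enumerate multiples of P until we hit Q = (6, 6):
  1P = (4, 2)
  2P = (1, 3)
  3P = (6, 1)
  4P = (6, 6)
Match found at i = 4.

k = 4


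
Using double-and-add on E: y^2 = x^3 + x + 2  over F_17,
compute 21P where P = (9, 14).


k = 21 = 10101_2 (binary, LSB first: 10101)
Double-and-add from P = (9, 14):
  bit 0 = 1: acc = O + (9, 14) = (9, 14)
  bit 1 = 0: acc unchanged = (9, 14)
  bit 2 = 1: acc = (9, 14) + (15, 3) = (11, 1)
  bit 3 = 0: acc unchanged = (11, 1)
  bit 4 = 1: acc = (11, 1) + (12, 5) = (10, 3)

21P = (10, 3)


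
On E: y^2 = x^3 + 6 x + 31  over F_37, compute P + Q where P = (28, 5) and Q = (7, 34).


P != Q, so use the chord formula.
s = (y2 - y1) / (x2 - x1) = (29) / (16) mod 37 = 18
x3 = s^2 - x1 - x2 mod 37 = 18^2 - 28 - 7 = 30
y3 = s (x1 - x3) - y1 mod 37 = 18 * (28 - 30) - 5 = 33

P + Q = (30, 33)


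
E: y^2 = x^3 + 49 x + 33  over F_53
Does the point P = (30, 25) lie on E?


Check whether y^2 = x^3 + 49 x + 33 (mod 53) for (x, y) = (30, 25).
LHS: y^2 = 25^2 mod 53 = 42
RHS: x^3 + 49 x + 33 = 30^3 + 49*30 + 33 mod 53 = 42
LHS = RHS

Yes, on the curve


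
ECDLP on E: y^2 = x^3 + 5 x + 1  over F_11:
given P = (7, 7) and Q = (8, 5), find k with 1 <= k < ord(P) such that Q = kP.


Enumerate multiples of P until we hit Q = (8, 5):
  1P = (7, 7)
  2P = (6, 7)
  3P = (9, 4)
  4P = (0, 10)
  5P = (8, 6)
  6P = (8, 5)
Match found at i = 6.

k = 6


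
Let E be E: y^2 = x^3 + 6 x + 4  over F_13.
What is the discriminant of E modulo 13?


4 a^3 + 27 b^2 = 4*6^3 + 27*4^2 = 864 + 432 = 1296
Delta = -16 * (1296) = -20736
Delta mod 13 = 12

Delta = 12 (mod 13)


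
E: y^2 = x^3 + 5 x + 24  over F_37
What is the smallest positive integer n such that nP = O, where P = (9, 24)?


Compute successive multiples of P until we hit O:
  1P = (9, 24)
  2P = (20, 24)
  3P = (8, 13)
  4P = (30, 4)
  5P = (25, 30)
  6P = (28, 29)
  7P = (26, 28)
  8P = (5, 27)
  ... (continuing to 42P)
  42P = O

ord(P) = 42


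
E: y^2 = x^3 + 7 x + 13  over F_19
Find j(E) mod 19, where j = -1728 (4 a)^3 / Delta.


Delta = -16(4 a^3 + 27 b^2) mod 19 = 2
-1728 * (4 a)^3 = -1728 * (4*7)^3 mod 19 = 7
j = 7 * 2^(-1) mod 19 = 13

j = 13 (mod 19)


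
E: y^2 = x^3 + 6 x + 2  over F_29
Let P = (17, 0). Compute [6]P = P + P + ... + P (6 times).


k = 6 = 110_2 (binary, LSB first: 011)
Double-and-add from P = (17, 0):
  bit 0 = 0: acc unchanged = O
  bit 1 = 1: acc = O + O = O
  bit 2 = 1: acc = O + O = O

6P = O


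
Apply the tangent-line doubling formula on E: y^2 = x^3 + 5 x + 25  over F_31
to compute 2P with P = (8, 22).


Doubling: s = (3 x1^2 + a) / (2 y1)
s = (3*8^2 + 5) / (2*22) mod 31 = 8
x3 = s^2 - 2 x1 mod 31 = 8^2 - 2*8 = 17
y3 = s (x1 - x3) - y1 mod 31 = 8 * (8 - 17) - 22 = 30

2P = (17, 30)


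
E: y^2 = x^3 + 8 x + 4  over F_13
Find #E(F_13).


For each x in F_13, count y with y^2 = x^3 + 8 x + 4 mod 13:
  x = 0: RHS = 4, y in [2, 11]  -> 2 point(s)
  x = 1: RHS = 0, y in [0]  -> 1 point(s)
  x = 3: RHS = 3, y in [4, 9]  -> 2 point(s)
  x = 4: RHS = 9, y in [3, 10]  -> 2 point(s)
  x = 5: RHS = 0, y in [0]  -> 1 point(s)
  x = 7: RHS = 0, y in [0]  -> 1 point(s)
  x = 9: RHS = 12, y in [5, 8]  -> 2 point(s)
Affine points: 11. Add the point at infinity: total = 12.

#E(F_13) = 12


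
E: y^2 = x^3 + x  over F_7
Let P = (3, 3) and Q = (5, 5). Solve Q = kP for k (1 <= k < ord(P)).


Enumerate multiples of P until we hit Q = (5, 5):
  1P = (3, 3)
  2P = (1, 4)
  3P = (5, 5)
Match found at i = 3.

k = 3


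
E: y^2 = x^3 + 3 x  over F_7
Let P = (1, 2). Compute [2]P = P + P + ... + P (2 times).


k = 2 = 10_2 (binary, LSB first: 01)
Double-and-add from P = (1, 2):
  bit 0 = 0: acc unchanged = O
  bit 1 = 1: acc = O + (2, 0) = (2, 0)

2P = (2, 0)


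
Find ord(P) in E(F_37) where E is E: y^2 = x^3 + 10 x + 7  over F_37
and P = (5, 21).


Compute successive multiples of P until we hit O:
  1P = (5, 21)
  2P = (20, 20)
  3P = (0, 28)
  4P = (31, 8)
  5P = (29, 28)
  6P = (30, 1)
  7P = (13, 15)
  8P = (8, 9)
  ... (continuing to 22P)
  22P = O

ord(P) = 22


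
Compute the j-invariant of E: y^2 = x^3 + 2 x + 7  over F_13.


Delta = -16(4 a^3 + 27 b^2) mod 13 = 4
-1728 * (4 a)^3 = -1728 * (4*2)^3 mod 13 = 5
j = 5 * 4^(-1) mod 13 = 11

j = 11 (mod 13)


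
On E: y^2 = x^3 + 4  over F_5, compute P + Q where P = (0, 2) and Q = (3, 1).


P != Q, so use the chord formula.
s = (y2 - y1) / (x2 - x1) = (4) / (3) mod 5 = 3
x3 = s^2 - x1 - x2 mod 5 = 3^2 - 0 - 3 = 1
y3 = s (x1 - x3) - y1 mod 5 = 3 * (0 - 1) - 2 = 0

P + Q = (1, 0)


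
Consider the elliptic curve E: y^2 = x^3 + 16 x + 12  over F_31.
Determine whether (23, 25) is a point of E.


Check whether y^2 = x^3 + 16 x + 12 (mod 31) for (x, y) = (23, 25).
LHS: y^2 = 25^2 mod 31 = 5
RHS: x^3 + 16 x + 12 = 23^3 + 16*23 + 12 mod 31 = 23
LHS != RHS

No, not on the curve


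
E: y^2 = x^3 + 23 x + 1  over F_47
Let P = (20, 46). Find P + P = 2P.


Doubling: s = (3 x1^2 + a) / (2 y1)
s = (3*20^2 + 23) / (2*46) mod 47 = 23
x3 = s^2 - 2 x1 mod 47 = 23^2 - 2*20 = 19
y3 = s (x1 - x3) - y1 mod 47 = 23 * (20 - 19) - 46 = 24

2P = (19, 24)


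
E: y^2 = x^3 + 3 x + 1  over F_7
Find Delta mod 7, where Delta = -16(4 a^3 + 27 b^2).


4 a^3 + 27 b^2 = 4*3^3 + 27*1^2 = 108 + 27 = 135
Delta = -16 * (135) = -2160
Delta mod 7 = 3

Delta = 3 (mod 7)


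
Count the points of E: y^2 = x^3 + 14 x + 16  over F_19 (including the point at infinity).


For each x in F_19, count y with y^2 = x^3 + 14 x + 16 mod 19:
  x = 0: RHS = 16, y in [4, 15]  -> 2 point(s)
  x = 3: RHS = 9, y in [3, 16]  -> 2 point(s)
  x = 7: RHS = 1, y in [1, 18]  -> 2 point(s)
  x = 9: RHS = 16, y in [4, 15]  -> 2 point(s)
  x = 10: RHS = 16, y in [4, 15]  -> 2 point(s)
  x = 11: RHS = 0, y in [0]  -> 1 point(s)
  x = 13: RHS = 1, y in [1, 18]  -> 2 point(s)
  x = 14: RHS = 11, y in [7, 12]  -> 2 point(s)
  x = 16: RHS = 4, y in [2, 17]  -> 2 point(s)
  x = 18: RHS = 1, y in [1, 18]  -> 2 point(s)
Affine points: 19. Add the point at infinity: total = 20.

#E(F_19) = 20


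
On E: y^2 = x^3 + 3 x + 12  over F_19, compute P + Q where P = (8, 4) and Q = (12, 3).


P != Q, so use the chord formula.
s = (y2 - y1) / (x2 - x1) = (18) / (4) mod 19 = 14
x3 = s^2 - x1 - x2 mod 19 = 14^2 - 8 - 12 = 5
y3 = s (x1 - x3) - y1 mod 19 = 14 * (8 - 5) - 4 = 0

P + Q = (5, 0)


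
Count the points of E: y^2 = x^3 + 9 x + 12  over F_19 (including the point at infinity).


For each x in F_19, count y with y^2 = x^3 + 9 x + 12 mod 19:
  x = 2: RHS = 0, y in [0]  -> 1 point(s)
  x = 3: RHS = 9, y in [3, 16]  -> 2 point(s)
  x = 4: RHS = 17, y in [6, 13]  -> 2 point(s)
  x = 5: RHS = 11, y in [7, 12]  -> 2 point(s)
  x = 6: RHS = 16, y in [4, 15]  -> 2 point(s)
  x = 7: RHS = 0, y in [0]  -> 1 point(s)
  x = 8: RHS = 7, y in [8, 11]  -> 2 point(s)
  x = 9: RHS = 5, y in [9, 10]  -> 2 point(s)
  x = 10: RHS = 0, y in [0]  -> 1 point(s)
  x = 11: RHS = 17, y in [6, 13]  -> 2 point(s)
  x = 12: RHS = 5, y in [9, 10]  -> 2 point(s)
  x = 15: RHS = 7, y in [8, 11]  -> 2 point(s)
  x = 17: RHS = 5, y in [9, 10]  -> 2 point(s)
Affine points: 23. Add the point at infinity: total = 24.

#E(F_19) = 24


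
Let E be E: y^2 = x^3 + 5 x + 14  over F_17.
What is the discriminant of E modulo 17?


4 a^3 + 27 b^2 = 4*5^3 + 27*14^2 = 500 + 5292 = 5792
Delta = -16 * (5792) = -92672
Delta mod 17 = 12

Delta = 12 (mod 17)


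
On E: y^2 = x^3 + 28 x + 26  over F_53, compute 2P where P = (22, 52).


Doubling: s = (3 x1^2 + a) / (2 y1)
s = (3*22^2 + 28) / (2*52) mod 53 = 2
x3 = s^2 - 2 x1 mod 53 = 2^2 - 2*22 = 13
y3 = s (x1 - x3) - y1 mod 53 = 2 * (22 - 13) - 52 = 19

2P = (13, 19)


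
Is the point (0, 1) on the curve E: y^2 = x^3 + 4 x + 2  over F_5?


Check whether y^2 = x^3 + 4 x + 2 (mod 5) for (x, y) = (0, 1).
LHS: y^2 = 1^2 mod 5 = 1
RHS: x^3 + 4 x + 2 = 0^3 + 4*0 + 2 mod 5 = 2
LHS != RHS

No, not on the curve


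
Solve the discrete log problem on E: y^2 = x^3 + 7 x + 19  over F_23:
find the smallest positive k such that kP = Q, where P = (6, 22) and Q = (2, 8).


Enumerate multiples of P until we hit Q = (2, 8):
  1P = (6, 22)
  2P = (11, 1)
  3P = (8, 14)
  4P = (2, 8)
Match found at i = 4.

k = 4


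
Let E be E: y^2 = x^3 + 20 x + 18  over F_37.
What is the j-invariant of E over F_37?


Delta = -16(4 a^3 + 27 b^2) mod 37 = 9
-1728 * (4 a)^3 = -1728 * (4*20)^3 mod 37 = 8
j = 8 * 9^(-1) mod 37 = 5

j = 5 (mod 37)


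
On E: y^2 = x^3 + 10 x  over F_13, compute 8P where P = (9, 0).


k = 8 = 1000_2 (binary, LSB first: 0001)
Double-and-add from P = (9, 0):
  bit 0 = 0: acc unchanged = O
  bit 1 = 0: acc unchanged = O
  bit 2 = 0: acc unchanged = O
  bit 3 = 1: acc = O + O = O

8P = O


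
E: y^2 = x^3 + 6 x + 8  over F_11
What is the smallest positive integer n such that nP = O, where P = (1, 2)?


Compute successive multiples of P until we hit O:
  1P = (1, 2)
  2P = (1, 9)
  3P = O

ord(P) = 3


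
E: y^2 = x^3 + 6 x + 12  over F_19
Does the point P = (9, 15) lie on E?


Check whether y^2 = x^3 + 6 x + 12 (mod 19) for (x, y) = (9, 15).
LHS: y^2 = 15^2 mod 19 = 16
RHS: x^3 + 6 x + 12 = 9^3 + 6*9 + 12 mod 19 = 16
LHS = RHS

Yes, on the curve


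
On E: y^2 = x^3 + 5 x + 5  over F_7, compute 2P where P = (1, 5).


Doubling: s = (3 x1^2 + a) / (2 y1)
s = (3*1^2 + 5) / (2*5) mod 7 = 5
x3 = s^2 - 2 x1 mod 7 = 5^2 - 2*1 = 2
y3 = s (x1 - x3) - y1 mod 7 = 5 * (1 - 2) - 5 = 4

2P = (2, 4)


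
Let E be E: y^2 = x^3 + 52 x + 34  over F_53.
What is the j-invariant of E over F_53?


Delta = -16(4 a^3 + 27 b^2) mod 53 = 38
-1728 * (4 a)^3 = -1728 * (4*52)^3 mod 53 = 34
j = 34 * 38^(-1) mod 53 = 26

j = 26 (mod 53)


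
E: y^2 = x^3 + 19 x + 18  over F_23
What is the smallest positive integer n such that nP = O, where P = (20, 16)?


Compute successive multiples of P until we hit O:
  1P = (20, 16)
  2P = (6, 7)
  3P = (21, 8)
  4P = (0, 8)
  5P = (5, 13)
  6P = (10, 9)
  7P = (2, 15)
  8P = (13, 1)
  ... (continuing to 21P)
  21P = O

ord(P) = 21


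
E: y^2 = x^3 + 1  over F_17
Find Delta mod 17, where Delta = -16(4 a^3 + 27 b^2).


4 a^3 + 27 b^2 = 4*0^3 + 27*1^2 = 0 + 27 = 27
Delta = -16 * (27) = -432
Delta mod 17 = 10

Delta = 10 (mod 17)


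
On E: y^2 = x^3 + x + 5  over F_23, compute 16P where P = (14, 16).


k = 16 = 10000_2 (binary, LSB first: 00001)
Double-and-add from P = (14, 16):
  bit 0 = 0: acc unchanged = O
  bit 1 = 0: acc unchanged = O
  bit 2 = 0: acc unchanged = O
  bit 3 = 0: acc unchanged = O
  bit 4 = 1: acc = O + (22, 16) = (22, 16)

16P = (22, 16)


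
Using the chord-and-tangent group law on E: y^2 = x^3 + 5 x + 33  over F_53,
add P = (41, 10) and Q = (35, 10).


P != Q, so use the chord formula.
s = (y2 - y1) / (x2 - x1) = (0) / (47) mod 53 = 0
x3 = s^2 - x1 - x2 mod 53 = 0^2 - 41 - 35 = 30
y3 = s (x1 - x3) - y1 mod 53 = 0 * (41 - 30) - 10 = 43

P + Q = (30, 43)


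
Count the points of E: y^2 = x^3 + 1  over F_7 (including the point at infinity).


For each x in F_7, count y with y^2 = x^3 + 0 x + 1 mod 7:
  x = 0: RHS = 1, y in [1, 6]  -> 2 point(s)
  x = 1: RHS = 2, y in [3, 4]  -> 2 point(s)
  x = 2: RHS = 2, y in [3, 4]  -> 2 point(s)
  x = 3: RHS = 0, y in [0]  -> 1 point(s)
  x = 4: RHS = 2, y in [3, 4]  -> 2 point(s)
  x = 5: RHS = 0, y in [0]  -> 1 point(s)
  x = 6: RHS = 0, y in [0]  -> 1 point(s)
Affine points: 11. Add the point at infinity: total = 12.

#E(F_7) = 12


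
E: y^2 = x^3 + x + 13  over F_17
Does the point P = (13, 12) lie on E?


Check whether y^2 = x^3 + 1 x + 13 (mod 17) for (x, y) = (13, 12).
LHS: y^2 = 12^2 mod 17 = 8
RHS: x^3 + 1 x + 13 = 13^3 + 1*13 + 13 mod 17 = 13
LHS != RHS

No, not on the curve


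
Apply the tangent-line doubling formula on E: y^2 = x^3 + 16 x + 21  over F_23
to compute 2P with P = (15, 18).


Doubling: s = (3 x1^2 + a) / (2 y1)
s = (3*15^2 + 16) / (2*18) mod 23 = 16
x3 = s^2 - 2 x1 mod 23 = 16^2 - 2*15 = 19
y3 = s (x1 - x3) - y1 mod 23 = 16 * (15 - 19) - 18 = 10

2P = (19, 10)


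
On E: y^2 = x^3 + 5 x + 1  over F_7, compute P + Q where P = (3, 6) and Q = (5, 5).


P != Q, so use the chord formula.
s = (y2 - y1) / (x2 - x1) = (6) / (2) mod 7 = 3
x3 = s^2 - x1 - x2 mod 7 = 3^2 - 3 - 5 = 1
y3 = s (x1 - x3) - y1 mod 7 = 3 * (3 - 1) - 6 = 0

P + Q = (1, 0)


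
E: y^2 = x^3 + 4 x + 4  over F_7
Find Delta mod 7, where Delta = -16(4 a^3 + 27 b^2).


4 a^3 + 27 b^2 = 4*4^3 + 27*4^2 = 256 + 432 = 688
Delta = -16 * (688) = -11008
Delta mod 7 = 3

Delta = 3 (mod 7)


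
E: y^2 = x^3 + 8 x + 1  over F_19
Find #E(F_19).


For each x in F_19, count y with y^2 = x^3 + 8 x + 1 mod 19:
  x = 0: RHS = 1, y in [1, 18]  -> 2 point(s)
  x = 2: RHS = 6, y in [5, 14]  -> 2 point(s)
  x = 7: RHS = 1, y in [1, 18]  -> 2 point(s)
  x = 8: RHS = 7, y in [8, 11]  -> 2 point(s)
  x = 9: RHS = 4, y in [2, 17]  -> 2 point(s)
  x = 10: RHS = 17, y in [6, 13]  -> 2 point(s)
  x = 12: RHS = 1, y in [1, 18]  -> 2 point(s)
  x = 14: RHS = 7, y in [8, 11]  -> 2 point(s)
  x = 15: RHS = 0, y in [0]  -> 1 point(s)
  x = 16: RHS = 7, y in [8, 11]  -> 2 point(s)
  x = 18: RHS = 11, y in [7, 12]  -> 2 point(s)
Affine points: 21. Add the point at infinity: total = 22.

#E(F_19) = 22


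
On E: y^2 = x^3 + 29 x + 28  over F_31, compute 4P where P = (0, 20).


k = 4 = 100_2 (binary, LSB first: 001)
Double-and-add from P = (0, 20):
  bit 0 = 0: acc unchanged = O
  bit 1 = 0: acc unchanged = O
  bit 2 = 1: acc = O + (21, 3) = (21, 3)

4P = (21, 3)


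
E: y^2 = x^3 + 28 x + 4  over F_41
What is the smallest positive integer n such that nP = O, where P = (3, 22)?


Compute successive multiples of P until we hit O:
  1P = (3, 22)
  2P = (34, 11)
  3P = (13, 8)
  4P = (4, 4)
  5P = (30, 13)
  6P = (40, 4)
  7P = (8, 17)
  8P = (31, 6)
  ... (continuing to 41P)
  41P = O

ord(P) = 41


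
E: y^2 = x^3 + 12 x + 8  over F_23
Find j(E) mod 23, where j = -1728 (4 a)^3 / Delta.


Delta = -16(4 a^3 + 27 b^2) mod 23 = 13
-1728 * (4 a)^3 = -1728 * (4*12)^3 mod 23 = 22
j = 22 * 13^(-1) mod 23 = 7

j = 7 (mod 23)


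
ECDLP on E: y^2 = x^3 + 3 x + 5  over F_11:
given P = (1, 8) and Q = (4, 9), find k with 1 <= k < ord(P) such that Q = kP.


Enumerate multiples of P until we hit Q = (4, 9):
  1P = (1, 8)
  2P = (10, 1)
  3P = (4, 9)
Match found at i = 3.

k = 3


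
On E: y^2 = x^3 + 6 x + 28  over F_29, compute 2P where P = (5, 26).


Doubling: s = (3 x1^2 + a) / (2 y1)
s = (3*5^2 + 6) / (2*26) mod 29 = 1
x3 = s^2 - 2 x1 mod 29 = 1^2 - 2*5 = 20
y3 = s (x1 - x3) - y1 mod 29 = 1 * (5 - 20) - 26 = 17

2P = (20, 17)


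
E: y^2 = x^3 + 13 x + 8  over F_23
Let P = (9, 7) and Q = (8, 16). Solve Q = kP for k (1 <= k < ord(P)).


Enumerate multiples of P until we hit Q = (8, 16):
  1P = (9, 7)
  2P = (0, 13)
  3P = (17, 6)
  4P = (6, 7)
  5P = (8, 16)
Match found at i = 5.

k = 5


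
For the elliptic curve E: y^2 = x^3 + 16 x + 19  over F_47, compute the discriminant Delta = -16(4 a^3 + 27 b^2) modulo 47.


4 a^3 + 27 b^2 = 4*16^3 + 27*19^2 = 16384 + 9747 = 26131
Delta = -16 * (26131) = -418096
Delta mod 47 = 16

Delta = 16 (mod 47)


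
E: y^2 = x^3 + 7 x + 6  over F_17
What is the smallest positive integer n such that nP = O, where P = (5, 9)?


Compute successive multiples of P until we hit O:
  1P = (5, 9)
  2P = (16, 7)
  3P = (15, 16)
  4P = (15, 1)
  5P = (16, 10)
  6P = (5, 8)
  7P = O

ord(P) = 7


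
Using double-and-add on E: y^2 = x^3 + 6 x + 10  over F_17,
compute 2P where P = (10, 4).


k = 2 = 10_2 (binary, LSB first: 01)
Double-and-add from P = (10, 4):
  bit 0 = 0: acc unchanged = O
  bit 1 = 1: acc = O + (14, 13) = (14, 13)

2P = (14, 13)


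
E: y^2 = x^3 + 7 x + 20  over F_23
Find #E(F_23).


For each x in F_23, count y with y^2 = x^3 + 7 x + 20 mod 23:
  x = 6: RHS = 2, y in [5, 18]  -> 2 point(s)
  x = 8: RHS = 13, y in [6, 17]  -> 2 point(s)
  x = 10: RHS = 9, y in [3, 20]  -> 2 point(s)
  x = 11: RHS = 2, y in [5, 18]  -> 2 point(s)
  x = 13: RHS = 8, y in [10, 13]  -> 2 point(s)
  x = 15: RHS = 4, y in [2, 21]  -> 2 point(s)
  x = 20: RHS = 18, y in [8, 15]  -> 2 point(s)
  x = 22: RHS = 12, y in [9, 14]  -> 2 point(s)
Affine points: 16. Add the point at infinity: total = 17.

#E(F_23) = 17


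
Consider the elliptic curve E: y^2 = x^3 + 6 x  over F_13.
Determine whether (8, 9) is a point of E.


Check whether y^2 = x^3 + 6 x + 0 (mod 13) for (x, y) = (8, 9).
LHS: y^2 = 9^2 mod 13 = 3
RHS: x^3 + 6 x + 0 = 8^3 + 6*8 + 0 mod 13 = 1
LHS != RHS

No, not on the curve


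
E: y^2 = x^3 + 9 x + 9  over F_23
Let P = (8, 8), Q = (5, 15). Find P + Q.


P != Q, so use the chord formula.
s = (y2 - y1) / (x2 - x1) = (7) / (20) mod 23 = 13
x3 = s^2 - x1 - x2 mod 23 = 13^2 - 8 - 5 = 18
y3 = s (x1 - x3) - y1 mod 23 = 13 * (8 - 18) - 8 = 0

P + Q = (18, 0)


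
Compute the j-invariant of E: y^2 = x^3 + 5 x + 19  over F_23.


Delta = -16(4 a^3 + 27 b^2) mod 23 = 15
-1728 * (4 a)^3 = -1728 * (4*5)^3 mod 23 = 12
j = 12 * 15^(-1) mod 23 = 10

j = 10 (mod 23)


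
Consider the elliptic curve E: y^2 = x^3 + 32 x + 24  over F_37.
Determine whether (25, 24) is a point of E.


Check whether y^2 = x^3 + 32 x + 24 (mod 37) for (x, y) = (25, 24).
LHS: y^2 = 24^2 mod 37 = 21
RHS: x^3 + 32 x + 24 = 25^3 + 32*25 + 24 mod 37 = 21
LHS = RHS

Yes, on the curve


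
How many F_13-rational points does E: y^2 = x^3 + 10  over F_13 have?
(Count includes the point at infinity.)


For each x in F_13, count y with y^2 = x^3 + 0 x + 10 mod 13:
  x = 0: RHS = 10, y in [6, 7]  -> 2 point(s)
  x = 4: RHS = 9, y in [3, 10]  -> 2 point(s)
  x = 10: RHS = 9, y in [3, 10]  -> 2 point(s)
  x = 12: RHS = 9, y in [3, 10]  -> 2 point(s)
Affine points: 8. Add the point at infinity: total = 9.

#E(F_13) = 9


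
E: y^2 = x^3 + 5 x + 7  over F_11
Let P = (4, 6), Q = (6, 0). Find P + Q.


P != Q, so use the chord formula.
s = (y2 - y1) / (x2 - x1) = (5) / (2) mod 11 = 8
x3 = s^2 - x1 - x2 mod 11 = 8^2 - 4 - 6 = 10
y3 = s (x1 - x3) - y1 mod 11 = 8 * (4 - 10) - 6 = 1

P + Q = (10, 1)


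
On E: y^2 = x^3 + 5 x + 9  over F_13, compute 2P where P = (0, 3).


k = 2 = 10_2 (binary, LSB first: 01)
Double-and-add from P = (0, 3):
  bit 0 = 0: acc unchanged = O
  bit 1 = 1: acc = O + (9, 9) = (9, 9)

2P = (9, 9)


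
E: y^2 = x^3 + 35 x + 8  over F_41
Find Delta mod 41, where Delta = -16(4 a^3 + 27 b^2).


4 a^3 + 27 b^2 = 4*35^3 + 27*8^2 = 171500 + 1728 = 173228
Delta = -16 * (173228) = -2771648
Delta mod 41 = 34

Delta = 34 (mod 41)


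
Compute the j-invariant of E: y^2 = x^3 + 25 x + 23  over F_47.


Delta = -16(4 a^3 + 27 b^2) mod 47 = 5
-1728 * (4 a)^3 = -1728 * (4*25)^3 mod 47 = 26
j = 26 * 5^(-1) mod 47 = 24

j = 24 (mod 47)


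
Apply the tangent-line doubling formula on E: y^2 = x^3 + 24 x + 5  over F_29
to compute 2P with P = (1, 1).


Doubling: s = (3 x1^2 + a) / (2 y1)
s = (3*1^2 + 24) / (2*1) mod 29 = 28
x3 = s^2 - 2 x1 mod 29 = 28^2 - 2*1 = 28
y3 = s (x1 - x3) - y1 mod 29 = 28 * (1 - 28) - 1 = 26

2P = (28, 26)


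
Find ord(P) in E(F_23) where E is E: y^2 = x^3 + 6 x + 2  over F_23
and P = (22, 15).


Compute successive multiples of P until we hit O:
  1P = (22, 15)
  2P = (6, 22)
  3P = (19, 11)
  4P = (17, 7)
  5P = (16, 13)
  6P = (3, 22)
  7P = (14, 22)
  8P = (14, 1)
  ... (continuing to 15P)
  15P = O

ord(P) = 15


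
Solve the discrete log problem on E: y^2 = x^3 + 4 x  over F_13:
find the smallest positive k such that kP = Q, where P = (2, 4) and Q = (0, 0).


Enumerate multiples of P until we hit Q = (0, 0):
  1P = (2, 4)
  2P = (0, 0)
Match found at i = 2.

k = 2


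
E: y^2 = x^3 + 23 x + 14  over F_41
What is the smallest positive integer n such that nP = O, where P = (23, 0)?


Compute successive multiples of P until we hit O:
  1P = (23, 0)
  2P = O

ord(P) = 2


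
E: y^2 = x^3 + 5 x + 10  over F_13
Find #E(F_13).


For each x in F_13, count y with y^2 = x^3 + 5 x + 10 mod 13:
  x = 0: RHS = 10, y in [6, 7]  -> 2 point(s)
  x = 1: RHS = 3, y in [4, 9]  -> 2 point(s)
  x = 3: RHS = 0, y in [0]  -> 1 point(s)
  x = 4: RHS = 3, y in [4, 9]  -> 2 point(s)
  x = 5: RHS = 4, y in [2, 11]  -> 2 point(s)
  x = 6: RHS = 9, y in [3, 10]  -> 2 point(s)
  x = 8: RHS = 3, y in [4, 9]  -> 2 point(s)
  x = 9: RHS = 4, y in [2, 11]  -> 2 point(s)
  x = 12: RHS = 4, y in [2, 11]  -> 2 point(s)
Affine points: 17. Add the point at infinity: total = 18.

#E(F_13) = 18


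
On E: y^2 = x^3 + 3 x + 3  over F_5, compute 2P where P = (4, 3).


k = 2 = 10_2 (binary, LSB first: 01)
Double-and-add from P = (4, 3):
  bit 0 = 0: acc unchanged = O
  bit 1 = 1: acc = O + (3, 3) = (3, 3)

2P = (3, 3)


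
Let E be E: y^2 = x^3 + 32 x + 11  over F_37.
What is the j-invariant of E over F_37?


Delta = -16(4 a^3 + 27 b^2) mod 37 = 17
-1728 * (4 a)^3 = -1728 * (4*32)^3 mod 37 = 23
j = 23 * 17^(-1) mod 37 = 34

j = 34 (mod 37)


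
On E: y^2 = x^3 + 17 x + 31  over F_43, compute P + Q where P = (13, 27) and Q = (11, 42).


P != Q, so use the chord formula.
s = (y2 - y1) / (x2 - x1) = (15) / (41) mod 43 = 14
x3 = s^2 - x1 - x2 mod 43 = 14^2 - 13 - 11 = 0
y3 = s (x1 - x3) - y1 mod 43 = 14 * (13 - 0) - 27 = 26

P + Q = (0, 26)


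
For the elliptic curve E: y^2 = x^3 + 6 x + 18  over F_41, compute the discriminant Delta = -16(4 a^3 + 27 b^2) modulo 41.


4 a^3 + 27 b^2 = 4*6^3 + 27*18^2 = 864 + 8748 = 9612
Delta = -16 * (9612) = -153792
Delta mod 41 = 40

Delta = 40 (mod 41)


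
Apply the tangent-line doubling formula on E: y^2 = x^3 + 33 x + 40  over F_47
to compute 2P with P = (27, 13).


Doubling: s = (3 x1^2 + a) / (2 y1)
s = (3*27^2 + 33) / (2*13) mod 47 = 42
x3 = s^2 - 2 x1 mod 47 = 42^2 - 2*27 = 18
y3 = s (x1 - x3) - y1 mod 47 = 42 * (27 - 18) - 13 = 36

2P = (18, 36)


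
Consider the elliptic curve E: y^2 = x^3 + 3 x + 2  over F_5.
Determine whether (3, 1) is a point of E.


Check whether y^2 = x^3 + 3 x + 2 (mod 5) for (x, y) = (3, 1).
LHS: y^2 = 1^2 mod 5 = 1
RHS: x^3 + 3 x + 2 = 3^3 + 3*3 + 2 mod 5 = 3
LHS != RHS

No, not on the curve


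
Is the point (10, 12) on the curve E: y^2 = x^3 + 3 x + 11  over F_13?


Check whether y^2 = x^3 + 3 x + 11 (mod 13) for (x, y) = (10, 12).
LHS: y^2 = 12^2 mod 13 = 1
RHS: x^3 + 3 x + 11 = 10^3 + 3*10 + 11 mod 13 = 1
LHS = RHS

Yes, on the curve


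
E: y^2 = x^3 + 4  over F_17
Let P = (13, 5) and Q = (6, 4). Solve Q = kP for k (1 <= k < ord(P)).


Enumerate multiples of P until we hit Q = (6, 4):
  1P = (13, 5)
  2P = (12, 10)
  3P = (0, 15)
  4P = (6, 4)
Match found at i = 4.

k = 4


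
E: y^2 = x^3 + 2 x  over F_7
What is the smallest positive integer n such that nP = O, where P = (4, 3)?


Compute successive multiples of P until we hit O:
  1P = (4, 3)
  2P = (0, 0)
  3P = (4, 4)
  4P = O

ord(P) = 4


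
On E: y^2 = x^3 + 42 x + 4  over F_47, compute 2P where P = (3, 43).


Doubling: s = (3 x1^2 + a) / (2 y1)
s = (3*3^2 + 42) / (2*43) mod 47 = 9
x3 = s^2 - 2 x1 mod 47 = 9^2 - 2*3 = 28
y3 = s (x1 - x3) - y1 mod 47 = 9 * (3 - 28) - 43 = 14

2P = (28, 14)


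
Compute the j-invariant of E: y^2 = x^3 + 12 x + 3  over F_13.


Delta = -16(4 a^3 + 27 b^2) mod 13 = 11
-1728 * (4 a)^3 = -1728 * (4*12)^3 mod 13 = 1
j = 1 * 11^(-1) mod 13 = 6

j = 6 (mod 13)


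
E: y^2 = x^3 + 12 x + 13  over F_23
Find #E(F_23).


For each x in F_23, count y with y^2 = x^3 + 12 x + 13 mod 23:
  x = 0: RHS = 13, y in [6, 17]  -> 2 point(s)
  x = 1: RHS = 3, y in [7, 16]  -> 2 point(s)
  x = 6: RHS = 2, y in [5, 18]  -> 2 point(s)
  x = 7: RHS = 3, y in [7, 16]  -> 2 point(s)
  x = 8: RHS = 0, y in [0]  -> 1 point(s)
  x = 10: RHS = 6, y in [11, 12]  -> 2 point(s)
  x = 11: RHS = 4, y in [2, 21]  -> 2 point(s)
  x = 14: RHS = 4, y in [2, 21]  -> 2 point(s)
  x = 15: RHS = 3, y in [7, 16]  -> 2 point(s)
  x = 16: RHS = 0, y in [0]  -> 1 point(s)
  x = 17: RHS = 1, y in [1, 22]  -> 2 point(s)
  x = 18: RHS = 12, y in [9, 14]  -> 2 point(s)
  x = 19: RHS = 16, y in [4, 19]  -> 2 point(s)
  x = 21: RHS = 4, y in [2, 21]  -> 2 point(s)
  x = 22: RHS = 0, y in [0]  -> 1 point(s)
Affine points: 27. Add the point at infinity: total = 28.

#E(F_23) = 28
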